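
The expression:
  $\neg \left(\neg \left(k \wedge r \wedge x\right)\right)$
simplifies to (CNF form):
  $k \wedge r \wedge x$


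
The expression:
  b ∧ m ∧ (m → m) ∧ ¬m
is never true.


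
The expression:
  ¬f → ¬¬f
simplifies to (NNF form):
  f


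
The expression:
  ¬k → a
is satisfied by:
  {a: True, k: True}
  {a: True, k: False}
  {k: True, a: False}


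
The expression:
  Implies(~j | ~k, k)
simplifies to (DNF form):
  k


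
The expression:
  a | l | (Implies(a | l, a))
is always true.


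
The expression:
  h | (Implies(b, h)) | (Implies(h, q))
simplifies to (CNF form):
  True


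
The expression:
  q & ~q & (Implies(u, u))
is never true.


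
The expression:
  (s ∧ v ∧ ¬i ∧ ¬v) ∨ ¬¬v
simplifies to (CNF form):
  v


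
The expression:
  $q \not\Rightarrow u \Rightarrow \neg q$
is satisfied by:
  {u: True, q: False}
  {q: False, u: False}
  {q: True, u: True}


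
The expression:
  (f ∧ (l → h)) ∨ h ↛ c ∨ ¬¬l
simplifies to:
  f ∨ l ∨ (h ∧ ¬c)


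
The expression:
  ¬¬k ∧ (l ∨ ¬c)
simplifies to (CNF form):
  k ∧ (l ∨ ¬c)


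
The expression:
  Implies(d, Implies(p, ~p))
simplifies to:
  ~d | ~p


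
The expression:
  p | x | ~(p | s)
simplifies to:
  p | x | ~s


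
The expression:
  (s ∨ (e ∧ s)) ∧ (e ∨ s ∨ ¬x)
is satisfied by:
  {s: True}


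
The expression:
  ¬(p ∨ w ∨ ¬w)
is never true.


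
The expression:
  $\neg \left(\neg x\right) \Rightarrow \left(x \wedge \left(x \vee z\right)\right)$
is always true.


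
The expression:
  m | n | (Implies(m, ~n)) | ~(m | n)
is always true.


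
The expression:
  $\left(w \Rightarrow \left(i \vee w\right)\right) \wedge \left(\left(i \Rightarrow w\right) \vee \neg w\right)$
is always true.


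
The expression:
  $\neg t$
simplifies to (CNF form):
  $\neg t$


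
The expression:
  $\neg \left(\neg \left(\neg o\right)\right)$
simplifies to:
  $\neg o$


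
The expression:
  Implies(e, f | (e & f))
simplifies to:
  f | ~e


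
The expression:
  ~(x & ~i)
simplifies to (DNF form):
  i | ~x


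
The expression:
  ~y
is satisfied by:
  {y: False}


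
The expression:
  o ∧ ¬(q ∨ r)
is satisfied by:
  {o: True, q: False, r: False}


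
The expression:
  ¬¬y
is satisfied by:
  {y: True}


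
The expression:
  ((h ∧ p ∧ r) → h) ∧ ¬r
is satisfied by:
  {r: False}


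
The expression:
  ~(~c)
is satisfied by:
  {c: True}


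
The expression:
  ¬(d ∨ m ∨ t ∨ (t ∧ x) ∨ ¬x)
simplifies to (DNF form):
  x ∧ ¬d ∧ ¬m ∧ ¬t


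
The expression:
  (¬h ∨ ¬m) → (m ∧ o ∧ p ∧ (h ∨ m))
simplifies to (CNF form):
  m ∧ (h ∨ o) ∧ (h ∨ p)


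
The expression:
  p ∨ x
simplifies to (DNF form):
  p ∨ x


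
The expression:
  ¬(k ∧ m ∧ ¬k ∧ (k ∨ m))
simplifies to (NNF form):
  True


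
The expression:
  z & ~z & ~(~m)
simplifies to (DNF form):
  False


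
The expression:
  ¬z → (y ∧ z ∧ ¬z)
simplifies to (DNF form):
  z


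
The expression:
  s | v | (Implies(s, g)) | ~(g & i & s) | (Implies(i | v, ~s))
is always true.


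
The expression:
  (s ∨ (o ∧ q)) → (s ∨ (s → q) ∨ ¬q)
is always true.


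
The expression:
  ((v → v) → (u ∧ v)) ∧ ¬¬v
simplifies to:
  u ∧ v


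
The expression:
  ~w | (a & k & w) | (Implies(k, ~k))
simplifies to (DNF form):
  a | ~k | ~w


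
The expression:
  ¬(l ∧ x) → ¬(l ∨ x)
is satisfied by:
  {x: False, l: False}
  {l: True, x: True}


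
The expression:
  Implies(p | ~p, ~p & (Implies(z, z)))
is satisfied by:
  {p: False}


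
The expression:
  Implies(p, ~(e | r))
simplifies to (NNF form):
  ~p | (~e & ~r)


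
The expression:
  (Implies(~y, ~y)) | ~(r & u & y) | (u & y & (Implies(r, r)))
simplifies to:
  True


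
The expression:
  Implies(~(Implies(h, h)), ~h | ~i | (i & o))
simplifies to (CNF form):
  True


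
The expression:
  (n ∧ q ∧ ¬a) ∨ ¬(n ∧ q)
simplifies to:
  ¬a ∨ ¬n ∨ ¬q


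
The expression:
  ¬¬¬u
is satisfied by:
  {u: False}


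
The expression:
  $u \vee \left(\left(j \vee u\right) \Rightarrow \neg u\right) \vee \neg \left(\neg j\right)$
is always true.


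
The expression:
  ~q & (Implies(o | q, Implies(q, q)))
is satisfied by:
  {q: False}


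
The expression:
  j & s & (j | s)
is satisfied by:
  {j: True, s: True}


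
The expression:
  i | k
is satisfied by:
  {i: True, k: True}
  {i: True, k: False}
  {k: True, i: False}


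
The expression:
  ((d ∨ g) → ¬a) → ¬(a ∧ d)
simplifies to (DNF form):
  True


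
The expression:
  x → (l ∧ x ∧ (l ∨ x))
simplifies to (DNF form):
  l ∨ ¬x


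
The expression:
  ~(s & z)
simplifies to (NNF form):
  ~s | ~z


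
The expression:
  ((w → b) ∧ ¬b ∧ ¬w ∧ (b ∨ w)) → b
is always true.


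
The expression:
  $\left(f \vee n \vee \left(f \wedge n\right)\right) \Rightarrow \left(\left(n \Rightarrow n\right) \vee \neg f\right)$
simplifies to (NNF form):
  $\text{True}$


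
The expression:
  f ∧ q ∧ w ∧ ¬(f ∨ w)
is never true.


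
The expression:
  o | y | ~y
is always true.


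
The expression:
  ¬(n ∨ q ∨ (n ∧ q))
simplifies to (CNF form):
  ¬n ∧ ¬q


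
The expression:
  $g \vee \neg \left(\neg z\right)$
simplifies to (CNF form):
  $g \vee z$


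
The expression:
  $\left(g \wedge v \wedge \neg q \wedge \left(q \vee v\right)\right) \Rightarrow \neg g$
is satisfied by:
  {q: True, g: False, v: False}
  {g: False, v: False, q: False}
  {q: True, v: True, g: False}
  {v: True, g: False, q: False}
  {q: True, g: True, v: False}
  {g: True, q: False, v: False}
  {q: True, v: True, g: True}


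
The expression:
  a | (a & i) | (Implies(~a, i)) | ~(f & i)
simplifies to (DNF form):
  True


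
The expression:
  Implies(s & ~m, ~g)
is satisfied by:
  {m: True, s: False, g: False}
  {s: False, g: False, m: False}
  {g: True, m: True, s: False}
  {g: True, s: False, m: False}
  {m: True, s: True, g: False}
  {s: True, m: False, g: False}
  {g: True, s: True, m: True}


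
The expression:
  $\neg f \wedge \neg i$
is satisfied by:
  {i: False, f: False}


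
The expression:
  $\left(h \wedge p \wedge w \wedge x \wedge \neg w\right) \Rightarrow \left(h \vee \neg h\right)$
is always true.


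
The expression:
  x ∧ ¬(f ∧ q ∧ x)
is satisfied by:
  {x: True, q: False, f: False}
  {f: True, x: True, q: False}
  {q: True, x: True, f: False}


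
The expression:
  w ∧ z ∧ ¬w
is never true.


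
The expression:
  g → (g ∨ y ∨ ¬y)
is always true.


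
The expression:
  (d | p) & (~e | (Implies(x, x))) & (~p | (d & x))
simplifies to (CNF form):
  d & (x | ~p)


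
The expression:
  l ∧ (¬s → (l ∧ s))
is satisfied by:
  {s: True, l: True}


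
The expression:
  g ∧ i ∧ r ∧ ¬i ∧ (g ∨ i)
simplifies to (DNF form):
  False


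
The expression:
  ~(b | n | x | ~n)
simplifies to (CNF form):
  False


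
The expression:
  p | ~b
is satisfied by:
  {p: True, b: False}
  {b: False, p: False}
  {b: True, p: True}


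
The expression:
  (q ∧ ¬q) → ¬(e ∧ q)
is always true.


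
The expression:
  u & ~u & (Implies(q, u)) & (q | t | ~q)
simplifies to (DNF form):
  False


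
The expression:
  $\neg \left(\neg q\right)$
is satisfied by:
  {q: True}


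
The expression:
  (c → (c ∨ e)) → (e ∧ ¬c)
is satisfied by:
  {e: True, c: False}


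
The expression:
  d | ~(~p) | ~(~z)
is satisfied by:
  {d: True, z: True, p: True}
  {d: True, z: True, p: False}
  {d: True, p: True, z: False}
  {d: True, p: False, z: False}
  {z: True, p: True, d: False}
  {z: True, p: False, d: False}
  {p: True, z: False, d: False}


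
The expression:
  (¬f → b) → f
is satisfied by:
  {f: True, b: False}
  {b: False, f: False}
  {b: True, f: True}


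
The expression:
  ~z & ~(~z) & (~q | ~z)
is never true.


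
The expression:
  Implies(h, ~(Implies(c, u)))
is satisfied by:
  {c: True, h: False, u: False}
  {c: False, h: False, u: False}
  {u: True, c: True, h: False}
  {u: True, c: False, h: False}
  {h: True, c: True, u: False}


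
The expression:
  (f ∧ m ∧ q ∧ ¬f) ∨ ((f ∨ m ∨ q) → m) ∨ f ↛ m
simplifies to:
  f ∨ m ∨ ¬q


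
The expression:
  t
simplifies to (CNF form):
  t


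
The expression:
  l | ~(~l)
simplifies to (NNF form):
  l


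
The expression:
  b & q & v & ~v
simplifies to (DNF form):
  False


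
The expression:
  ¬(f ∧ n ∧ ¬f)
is always true.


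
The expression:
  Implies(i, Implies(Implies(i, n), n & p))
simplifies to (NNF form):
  p | ~i | ~n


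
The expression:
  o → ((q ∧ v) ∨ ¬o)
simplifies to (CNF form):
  (q ∨ ¬o) ∧ (v ∨ ¬o)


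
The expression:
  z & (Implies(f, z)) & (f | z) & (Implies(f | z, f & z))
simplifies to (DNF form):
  f & z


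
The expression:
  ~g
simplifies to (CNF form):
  ~g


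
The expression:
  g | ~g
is always true.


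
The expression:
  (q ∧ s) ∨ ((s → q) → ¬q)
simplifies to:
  s ∨ ¬q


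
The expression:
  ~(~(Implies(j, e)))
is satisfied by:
  {e: True, j: False}
  {j: False, e: False}
  {j: True, e: True}


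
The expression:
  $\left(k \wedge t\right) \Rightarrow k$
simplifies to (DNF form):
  $\text{True}$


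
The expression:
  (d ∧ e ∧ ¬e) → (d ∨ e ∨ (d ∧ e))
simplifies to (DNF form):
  True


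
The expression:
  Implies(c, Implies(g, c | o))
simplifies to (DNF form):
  True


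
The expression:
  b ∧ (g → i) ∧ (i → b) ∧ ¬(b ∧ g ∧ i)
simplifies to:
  b ∧ ¬g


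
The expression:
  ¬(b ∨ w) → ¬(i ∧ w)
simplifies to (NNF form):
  True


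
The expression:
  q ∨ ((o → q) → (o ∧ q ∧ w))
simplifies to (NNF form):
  o ∨ q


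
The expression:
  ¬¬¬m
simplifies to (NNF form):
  ¬m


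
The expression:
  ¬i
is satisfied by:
  {i: False}


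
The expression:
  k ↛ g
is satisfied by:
  {k: True, g: False}


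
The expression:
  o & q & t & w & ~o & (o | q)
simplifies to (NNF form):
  False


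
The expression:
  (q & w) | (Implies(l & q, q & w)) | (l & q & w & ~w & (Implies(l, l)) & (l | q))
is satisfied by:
  {w: True, l: False, q: False}
  {l: False, q: False, w: False}
  {q: True, w: True, l: False}
  {q: True, l: False, w: False}
  {w: True, l: True, q: False}
  {l: True, w: False, q: False}
  {q: True, l: True, w: True}


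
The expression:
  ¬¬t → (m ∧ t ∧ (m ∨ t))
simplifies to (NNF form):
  m ∨ ¬t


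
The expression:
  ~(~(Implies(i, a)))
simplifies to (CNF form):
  a | ~i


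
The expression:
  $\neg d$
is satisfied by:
  {d: False}


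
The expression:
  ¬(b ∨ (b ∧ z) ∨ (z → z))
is never true.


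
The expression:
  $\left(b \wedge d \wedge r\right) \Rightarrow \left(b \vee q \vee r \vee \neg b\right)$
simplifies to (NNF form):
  $\text{True}$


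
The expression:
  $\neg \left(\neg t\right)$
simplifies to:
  $t$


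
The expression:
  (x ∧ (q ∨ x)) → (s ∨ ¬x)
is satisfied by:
  {s: True, x: False}
  {x: False, s: False}
  {x: True, s: True}


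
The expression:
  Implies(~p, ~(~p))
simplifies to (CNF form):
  p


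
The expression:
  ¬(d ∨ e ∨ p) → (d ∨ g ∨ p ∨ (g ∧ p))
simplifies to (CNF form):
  d ∨ e ∨ g ∨ p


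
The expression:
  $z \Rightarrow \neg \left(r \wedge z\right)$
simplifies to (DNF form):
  $\neg r \vee \neg z$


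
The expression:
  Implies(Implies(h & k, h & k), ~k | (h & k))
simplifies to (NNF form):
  h | ~k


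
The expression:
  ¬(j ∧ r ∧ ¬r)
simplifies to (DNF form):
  True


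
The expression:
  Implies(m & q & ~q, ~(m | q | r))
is always true.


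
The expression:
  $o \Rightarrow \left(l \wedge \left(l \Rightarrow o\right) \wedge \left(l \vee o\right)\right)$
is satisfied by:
  {l: True, o: False}
  {o: False, l: False}
  {o: True, l: True}


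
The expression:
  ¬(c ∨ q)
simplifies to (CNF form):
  ¬c ∧ ¬q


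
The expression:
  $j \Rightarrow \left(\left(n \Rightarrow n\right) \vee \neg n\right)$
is always true.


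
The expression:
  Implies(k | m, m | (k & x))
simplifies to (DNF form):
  m | x | ~k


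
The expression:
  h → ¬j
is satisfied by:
  {h: False, j: False}
  {j: True, h: False}
  {h: True, j: False}


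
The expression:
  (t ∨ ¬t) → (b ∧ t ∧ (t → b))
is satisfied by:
  {t: True, b: True}


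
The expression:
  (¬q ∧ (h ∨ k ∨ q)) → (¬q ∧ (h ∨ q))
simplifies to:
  h ∨ q ∨ ¬k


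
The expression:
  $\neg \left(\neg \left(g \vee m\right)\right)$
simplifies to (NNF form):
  $g \vee m$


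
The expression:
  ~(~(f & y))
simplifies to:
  f & y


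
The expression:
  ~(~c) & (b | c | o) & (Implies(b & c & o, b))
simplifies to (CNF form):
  c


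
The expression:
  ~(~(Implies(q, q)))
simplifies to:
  True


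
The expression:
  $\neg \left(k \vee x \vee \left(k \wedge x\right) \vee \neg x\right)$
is never true.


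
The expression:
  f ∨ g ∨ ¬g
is always true.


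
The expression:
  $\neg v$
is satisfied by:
  {v: False}


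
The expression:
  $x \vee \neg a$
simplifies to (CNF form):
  $x \vee \neg a$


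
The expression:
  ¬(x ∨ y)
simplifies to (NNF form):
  ¬x ∧ ¬y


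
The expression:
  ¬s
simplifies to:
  ¬s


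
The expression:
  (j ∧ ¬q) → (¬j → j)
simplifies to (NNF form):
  True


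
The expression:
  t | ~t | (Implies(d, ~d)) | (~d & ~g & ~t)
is always true.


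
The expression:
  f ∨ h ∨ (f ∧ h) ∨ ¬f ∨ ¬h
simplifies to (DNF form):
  True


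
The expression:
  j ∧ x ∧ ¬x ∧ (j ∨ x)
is never true.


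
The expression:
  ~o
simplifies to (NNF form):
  ~o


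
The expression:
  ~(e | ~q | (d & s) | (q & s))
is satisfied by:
  {q: True, e: False, s: False}


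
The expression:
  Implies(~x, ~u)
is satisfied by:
  {x: True, u: False}
  {u: False, x: False}
  {u: True, x: True}


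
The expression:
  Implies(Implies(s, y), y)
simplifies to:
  s | y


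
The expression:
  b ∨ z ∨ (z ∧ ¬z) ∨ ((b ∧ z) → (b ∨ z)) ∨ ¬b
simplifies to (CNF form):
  True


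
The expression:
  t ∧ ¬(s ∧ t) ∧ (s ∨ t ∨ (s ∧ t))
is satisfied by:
  {t: True, s: False}


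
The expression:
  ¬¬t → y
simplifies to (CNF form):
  y ∨ ¬t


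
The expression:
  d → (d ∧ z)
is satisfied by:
  {z: True, d: False}
  {d: False, z: False}
  {d: True, z: True}


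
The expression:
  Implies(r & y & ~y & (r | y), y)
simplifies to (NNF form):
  True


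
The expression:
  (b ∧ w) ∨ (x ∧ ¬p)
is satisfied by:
  {b: True, x: True, w: True, p: False}
  {b: True, x: True, w: False, p: False}
  {b: True, w: True, x: False, p: False}
  {x: True, w: True, b: False, p: False}
  {x: True, b: False, w: False, p: False}
  {b: True, p: True, x: True, w: True}
  {b: True, p: True, w: True, x: False}


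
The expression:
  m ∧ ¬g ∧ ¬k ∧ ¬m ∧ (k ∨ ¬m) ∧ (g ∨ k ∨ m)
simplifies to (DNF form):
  False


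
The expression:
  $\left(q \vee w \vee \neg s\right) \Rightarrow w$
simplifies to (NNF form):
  $w \vee \left(s \wedge \neg q\right)$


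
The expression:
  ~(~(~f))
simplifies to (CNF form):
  ~f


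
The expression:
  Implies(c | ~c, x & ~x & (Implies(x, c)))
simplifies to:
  False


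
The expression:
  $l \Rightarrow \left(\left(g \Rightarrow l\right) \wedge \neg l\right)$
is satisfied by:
  {l: False}


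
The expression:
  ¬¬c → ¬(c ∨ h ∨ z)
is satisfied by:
  {c: False}


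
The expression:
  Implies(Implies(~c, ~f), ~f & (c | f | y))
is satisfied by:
  {y: True, c: False, f: False}
  {f: True, y: True, c: False}
  {f: True, c: False, y: False}
  {y: True, c: True, f: False}
  {c: True, f: False, y: False}


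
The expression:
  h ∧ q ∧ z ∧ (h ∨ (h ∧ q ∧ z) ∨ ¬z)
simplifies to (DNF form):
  h ∧ q ∧ z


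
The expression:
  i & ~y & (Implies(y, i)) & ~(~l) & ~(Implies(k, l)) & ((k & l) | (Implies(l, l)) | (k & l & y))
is never true.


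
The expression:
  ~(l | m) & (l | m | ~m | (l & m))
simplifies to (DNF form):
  ~l & ~m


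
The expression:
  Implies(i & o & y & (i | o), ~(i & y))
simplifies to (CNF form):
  ~i | ~o | ~y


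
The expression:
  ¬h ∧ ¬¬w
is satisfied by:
  {w: True, h: False}


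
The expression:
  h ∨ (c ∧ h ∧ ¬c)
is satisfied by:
  {h: True}


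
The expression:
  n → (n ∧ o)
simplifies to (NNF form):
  o ∨ ¬n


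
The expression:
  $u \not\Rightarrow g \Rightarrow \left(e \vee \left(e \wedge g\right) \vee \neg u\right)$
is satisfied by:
  {g: True, e: True, u: False}
  {g: True, u: False, e: False}
  {e: True, u: False, g: False}
  {e: False, u: False, g: False}
  {g: True, e: True, u: True}
  {g: True, u: True, e: False}
  {e: True, u: True, g: False}


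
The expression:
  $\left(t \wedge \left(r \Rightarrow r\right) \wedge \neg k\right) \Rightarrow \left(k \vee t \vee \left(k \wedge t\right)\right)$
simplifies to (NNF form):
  $\text{True}$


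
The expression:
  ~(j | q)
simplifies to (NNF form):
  ~j & ~q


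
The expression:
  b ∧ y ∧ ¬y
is never true.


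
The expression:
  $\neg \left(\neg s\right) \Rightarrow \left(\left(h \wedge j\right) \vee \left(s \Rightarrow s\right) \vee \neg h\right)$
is always true.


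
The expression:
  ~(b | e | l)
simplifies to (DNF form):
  ~b & ~e & ~l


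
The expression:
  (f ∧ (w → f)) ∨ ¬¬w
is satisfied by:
  {w: True, f: True}
  {w: True, f: False}
  {f: True, w: False}


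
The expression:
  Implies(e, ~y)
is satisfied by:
  {e: False, y: False}
  {y: True, e: False}
  {e: True, y: False}


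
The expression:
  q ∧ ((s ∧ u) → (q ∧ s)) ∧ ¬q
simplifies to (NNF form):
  False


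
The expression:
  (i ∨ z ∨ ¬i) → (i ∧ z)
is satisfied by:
  {z: True, i: True}


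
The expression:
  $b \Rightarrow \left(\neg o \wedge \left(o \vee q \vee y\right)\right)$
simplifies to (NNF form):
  $\left(q \wedge \neg o\right) \vee \left(y \wedge \neg o\right) \vee \neg b$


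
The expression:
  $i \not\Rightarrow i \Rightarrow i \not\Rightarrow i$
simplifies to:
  $\text{True}$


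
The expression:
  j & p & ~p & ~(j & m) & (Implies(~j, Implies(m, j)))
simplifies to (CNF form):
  False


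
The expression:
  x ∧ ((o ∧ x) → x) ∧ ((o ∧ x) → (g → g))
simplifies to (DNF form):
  x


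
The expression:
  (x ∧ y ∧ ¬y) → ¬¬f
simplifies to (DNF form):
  True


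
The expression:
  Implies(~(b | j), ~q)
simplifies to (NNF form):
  b | j | ~q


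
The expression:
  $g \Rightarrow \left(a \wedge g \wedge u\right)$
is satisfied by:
  {u: True, a: True, g: False}
  {u: True, a: False, g: False}
  {a: True, u: False, g: False}
  {u: False, a: False, g: False}
  {u: True, g: True, a: True}


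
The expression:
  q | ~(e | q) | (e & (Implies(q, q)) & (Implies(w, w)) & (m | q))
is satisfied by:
  {q: True, m: True, e: False}
  {q: True, e: False, m: False}
  {m: True, e: False, q: False}
  {m: False, e: False, q: False}
  {q: True, m: True, e: True}
  {q: True, e: True, m: False}
  {m: True, e: True, q: False}


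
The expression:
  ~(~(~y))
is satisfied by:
  {y: False}


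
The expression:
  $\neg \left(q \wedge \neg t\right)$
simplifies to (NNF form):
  $t \vee \neg q$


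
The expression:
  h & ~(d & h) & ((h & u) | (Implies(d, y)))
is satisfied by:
  {h: True, d: False}


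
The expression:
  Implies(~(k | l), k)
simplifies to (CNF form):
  k | l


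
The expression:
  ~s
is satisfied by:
  {s: False}


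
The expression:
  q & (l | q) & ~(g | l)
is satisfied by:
  {q: True, g: False, l: False}


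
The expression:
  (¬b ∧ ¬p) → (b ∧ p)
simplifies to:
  b ∨ p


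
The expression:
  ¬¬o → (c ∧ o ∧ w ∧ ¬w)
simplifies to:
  ¬o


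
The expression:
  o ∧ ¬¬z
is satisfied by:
  {z: True, o: True}


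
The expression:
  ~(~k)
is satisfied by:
  {k: True}


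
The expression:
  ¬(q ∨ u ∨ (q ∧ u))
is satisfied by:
  {q: False, u: False}


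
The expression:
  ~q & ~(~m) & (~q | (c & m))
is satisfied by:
  {m: True, q: False}


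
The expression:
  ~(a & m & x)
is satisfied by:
  {x: False, m: False, a: False}
  {a: True, x: False, m: False}
  {m: True, x: False, a: False}
  {a: True, m: True, x: False}
  {x: True, a: False, m: False}
  {a: True, x: True, m: False}
  {m: True, x: True, a: False}


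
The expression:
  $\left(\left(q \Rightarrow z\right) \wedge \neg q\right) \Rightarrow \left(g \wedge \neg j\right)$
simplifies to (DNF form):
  $q \vee \left(g \wedge \neg j\right)$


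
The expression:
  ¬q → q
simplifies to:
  q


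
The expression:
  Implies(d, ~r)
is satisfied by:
  {d: False, r: False}
  {r: True, d: False}
  {d: True, r: False}


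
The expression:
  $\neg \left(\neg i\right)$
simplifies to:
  $i$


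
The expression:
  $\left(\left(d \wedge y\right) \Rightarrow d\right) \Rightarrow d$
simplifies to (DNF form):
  $d$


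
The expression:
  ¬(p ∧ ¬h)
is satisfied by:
  {h: True, p: False}
  {p: False, h: False}
  {p: True, h: True}


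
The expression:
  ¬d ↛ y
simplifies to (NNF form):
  ¬d ∧ ¬y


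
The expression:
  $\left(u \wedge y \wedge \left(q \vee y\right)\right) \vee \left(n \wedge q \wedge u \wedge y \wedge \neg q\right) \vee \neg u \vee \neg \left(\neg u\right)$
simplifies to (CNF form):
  $\text{True}$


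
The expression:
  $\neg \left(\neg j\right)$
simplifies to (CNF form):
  $j$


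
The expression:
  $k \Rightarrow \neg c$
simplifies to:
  $\neg c \vee \neg k$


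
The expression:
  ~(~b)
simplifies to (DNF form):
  b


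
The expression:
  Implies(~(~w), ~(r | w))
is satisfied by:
  {w: False}


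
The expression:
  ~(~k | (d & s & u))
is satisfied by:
  {k: True, u: False, d: False, s: False}
  {s: True, k: True, u: False, d: False}
  {d: True, k: True, u: False, s: False}
  {s: True, d: True, k: True, u: False}
  {u: True, k: True, s: False, d: False}
  {s: True, u: True, k: True, d: False}
  {d: True, u: True, k: True, s: False}


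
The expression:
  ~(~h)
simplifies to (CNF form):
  h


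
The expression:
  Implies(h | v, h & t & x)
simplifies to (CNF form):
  (h | ~v) & (t | ~h) & (x | ~h)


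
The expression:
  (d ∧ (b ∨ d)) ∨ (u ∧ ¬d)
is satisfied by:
  {d: True, u: True}
  {d: True, u: False}
  {u: True, d: False}


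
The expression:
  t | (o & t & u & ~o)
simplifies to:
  t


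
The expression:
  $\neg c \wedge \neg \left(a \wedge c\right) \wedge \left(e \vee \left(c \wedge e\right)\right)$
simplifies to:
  $e \wedge \neg c$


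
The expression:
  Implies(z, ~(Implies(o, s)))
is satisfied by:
  {o: True, z: False, s: False}
  {o: False, z: False, s: False}
  {s: True, o: True, z: False}
  {s: True, o: False, z: False}
  {z: True, o: True, s: False}


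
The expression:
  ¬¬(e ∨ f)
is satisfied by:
  {e: True, f: True}
  {e: True, f: False}
  {f: True, e: False}


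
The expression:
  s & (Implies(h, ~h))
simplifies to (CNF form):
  s & ~h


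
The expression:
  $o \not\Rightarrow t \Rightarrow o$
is always true.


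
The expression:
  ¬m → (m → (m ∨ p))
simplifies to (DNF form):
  True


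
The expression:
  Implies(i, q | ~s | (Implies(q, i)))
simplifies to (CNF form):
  True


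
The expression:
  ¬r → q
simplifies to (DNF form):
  q ∨ r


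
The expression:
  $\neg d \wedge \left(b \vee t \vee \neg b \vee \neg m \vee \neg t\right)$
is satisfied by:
  {d: False}


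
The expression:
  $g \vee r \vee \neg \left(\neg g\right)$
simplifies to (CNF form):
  $g \vee r$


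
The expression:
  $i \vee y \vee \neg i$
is always true.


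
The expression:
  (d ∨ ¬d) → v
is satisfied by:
  {v: True}


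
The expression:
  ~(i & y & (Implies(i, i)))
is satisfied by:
  {y: False, i: False}
  {i: True, y: False}
  {y: True, i: False}


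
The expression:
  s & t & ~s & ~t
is never true.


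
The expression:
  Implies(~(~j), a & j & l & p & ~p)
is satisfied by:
  {j: False}


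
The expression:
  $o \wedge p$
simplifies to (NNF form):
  $o \wedge p$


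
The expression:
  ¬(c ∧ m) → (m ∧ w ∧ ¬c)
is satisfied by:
  {c: True, w: True, m: True}
  {c: True, m: True, w: False}
  {w: True, m: True, c: False}


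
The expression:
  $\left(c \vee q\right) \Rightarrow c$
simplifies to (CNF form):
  $c \vee \neg q$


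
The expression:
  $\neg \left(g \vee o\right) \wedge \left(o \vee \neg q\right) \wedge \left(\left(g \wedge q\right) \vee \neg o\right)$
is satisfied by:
  {q: False, o: False, g: False}


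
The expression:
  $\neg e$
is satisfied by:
  {e: False}


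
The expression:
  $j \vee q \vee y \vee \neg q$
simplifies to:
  $\text{True}$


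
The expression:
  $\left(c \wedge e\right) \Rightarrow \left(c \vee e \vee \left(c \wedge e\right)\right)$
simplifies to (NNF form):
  $\text{True}$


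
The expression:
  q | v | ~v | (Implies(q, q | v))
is always true.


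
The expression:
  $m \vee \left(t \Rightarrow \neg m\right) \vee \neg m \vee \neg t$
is always true.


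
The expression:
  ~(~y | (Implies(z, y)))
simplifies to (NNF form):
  False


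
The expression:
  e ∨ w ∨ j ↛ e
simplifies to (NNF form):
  e ∨ j ∨ w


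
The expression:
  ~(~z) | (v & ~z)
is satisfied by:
  {z: True, v: True}
  {z: True, v: False}
  {v: True, z: False}


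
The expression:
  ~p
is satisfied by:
  {p: False}


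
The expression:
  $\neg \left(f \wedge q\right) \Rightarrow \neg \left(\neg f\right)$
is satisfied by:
  {f: True}


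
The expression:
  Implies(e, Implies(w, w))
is always true.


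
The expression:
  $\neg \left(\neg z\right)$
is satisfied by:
  {z: True}


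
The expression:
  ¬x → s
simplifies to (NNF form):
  s ∨ x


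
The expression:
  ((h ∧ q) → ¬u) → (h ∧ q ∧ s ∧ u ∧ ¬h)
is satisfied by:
  {h: True, u: True, q: True}


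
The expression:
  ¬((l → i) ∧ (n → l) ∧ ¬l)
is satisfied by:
  {n: True, l: True}
  {n: True, l: False}
  {l: True, n: False}


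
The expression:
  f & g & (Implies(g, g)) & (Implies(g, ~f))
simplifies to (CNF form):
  False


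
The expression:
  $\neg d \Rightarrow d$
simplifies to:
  $d$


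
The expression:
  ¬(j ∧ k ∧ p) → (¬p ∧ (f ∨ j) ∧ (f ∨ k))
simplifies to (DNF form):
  (f ∧ ¬p) ∨ (j ∧ k) ∨ (f ∧ j ∧ k) ∨ (f ∧ j ∧ ¬p) ∨ (f ∧ k ∧ ¬p) ∨ (j ∧ k ∧ ¬p) ∨ (f ∧ j ∧ k ∧ ¬p)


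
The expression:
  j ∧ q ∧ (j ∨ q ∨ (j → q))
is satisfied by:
  {j: True, q: True}


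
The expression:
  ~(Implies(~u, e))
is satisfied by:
  {u: False, e: False}


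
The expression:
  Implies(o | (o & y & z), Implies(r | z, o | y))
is always true.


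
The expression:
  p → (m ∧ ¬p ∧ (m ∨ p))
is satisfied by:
  {p: False}


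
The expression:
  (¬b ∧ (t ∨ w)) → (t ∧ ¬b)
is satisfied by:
  {b: True, t: True, w: False}
  {b: True, w: False, t: False}
  {t: True, w: False, b: False}
  {t: False, w: False, b: False}
  {b: True, t: True, w: True}
  {b: True, w: True, t: False}
  {t: True, w: True, b: False}


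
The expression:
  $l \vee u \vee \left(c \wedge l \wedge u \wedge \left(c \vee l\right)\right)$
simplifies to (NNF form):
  $l \vee u$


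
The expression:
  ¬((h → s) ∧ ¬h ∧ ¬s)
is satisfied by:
  {s: True, h: True}
  {s: True, h: False}
  {h: True, s: False}


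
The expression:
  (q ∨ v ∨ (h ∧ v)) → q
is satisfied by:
  {q: True, v: False}
  {v: False, q: False}
  {v: True, q: True}


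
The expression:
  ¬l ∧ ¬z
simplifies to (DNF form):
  ¬l ∧ ¬z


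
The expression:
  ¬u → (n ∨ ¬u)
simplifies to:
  True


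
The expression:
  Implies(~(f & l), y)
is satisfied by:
  {y: True, l: True, f: True}
  {y: True, l: True, f: False}
  {y: True, f: True, l: False}
  {y: True, f: False, l: False}
  {l: True, f: True, y: False}


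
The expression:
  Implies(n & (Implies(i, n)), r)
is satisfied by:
  {r: True, n: False}
  {n: False, r: False}
  {n: True, r: True}


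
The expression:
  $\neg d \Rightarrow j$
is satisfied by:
  {d: True, j: True}
  {d: True, j: False}
  {j: True, d: False}


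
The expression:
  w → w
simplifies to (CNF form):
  True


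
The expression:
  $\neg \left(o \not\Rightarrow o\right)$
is always true.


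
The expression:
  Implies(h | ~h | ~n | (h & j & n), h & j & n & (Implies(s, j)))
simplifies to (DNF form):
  h & j & n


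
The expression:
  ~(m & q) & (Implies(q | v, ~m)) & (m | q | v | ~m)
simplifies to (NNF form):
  ~m | (~q & ~v)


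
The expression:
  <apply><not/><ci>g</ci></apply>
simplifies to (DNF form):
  <apply><not/><ci>g</ci></apply>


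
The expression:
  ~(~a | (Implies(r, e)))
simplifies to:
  a & r & ~e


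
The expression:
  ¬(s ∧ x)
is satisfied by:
  {s: False, x: False}
  {x: True, s: False}
  {s: True, x: False}


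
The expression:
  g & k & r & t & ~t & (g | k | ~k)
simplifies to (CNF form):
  False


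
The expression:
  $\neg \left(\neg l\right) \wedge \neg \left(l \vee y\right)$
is never true.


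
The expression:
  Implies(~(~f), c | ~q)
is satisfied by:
  {c: True, q: False, f: False}
  {q: False, f: False, c: False}
  {f: True, c: True, q: False}
  {f: True, q: False, c: False}
  {c: True, q: True, f: False}
  {q: True, c: False, f: False}
  {f: True, q: True, c: True}


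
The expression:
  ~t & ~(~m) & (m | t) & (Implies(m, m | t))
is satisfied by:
  {m: True, t: False}


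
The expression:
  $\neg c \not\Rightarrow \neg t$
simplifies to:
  $t \wedge \neg c$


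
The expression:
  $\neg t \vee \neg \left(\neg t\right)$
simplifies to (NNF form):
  $\text{True}$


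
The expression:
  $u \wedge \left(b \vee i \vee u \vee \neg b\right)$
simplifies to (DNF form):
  $u$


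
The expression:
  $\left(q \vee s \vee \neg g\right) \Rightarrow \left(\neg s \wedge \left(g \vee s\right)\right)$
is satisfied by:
  {g: True, s: False}


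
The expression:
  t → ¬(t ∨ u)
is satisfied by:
  {t: False}


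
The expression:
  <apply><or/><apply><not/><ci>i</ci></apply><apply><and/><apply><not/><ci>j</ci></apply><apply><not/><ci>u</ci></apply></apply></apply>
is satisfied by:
  {u: False, i: False, j: False}
  {j: True, u: False, i: False}
  {u: True, j: False, i: False}
  {j: True, u: True, i: False}
  {i: True, j: False, u: False}


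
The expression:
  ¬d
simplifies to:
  ¬d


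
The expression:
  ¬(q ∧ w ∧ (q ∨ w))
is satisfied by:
  {w: False, q: False}
  {q: True, w: False}
  {w: True, q: False}


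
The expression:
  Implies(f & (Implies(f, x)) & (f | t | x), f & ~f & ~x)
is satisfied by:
  {x: False, f: False}
  {f: True, x: False}
  {x: True, f: False}


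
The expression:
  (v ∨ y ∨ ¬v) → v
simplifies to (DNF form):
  v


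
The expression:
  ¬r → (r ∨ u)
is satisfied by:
  {r: True, u: True}
  {r: True, u: False}
  {u: True, r: False}


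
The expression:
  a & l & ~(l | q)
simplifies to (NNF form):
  False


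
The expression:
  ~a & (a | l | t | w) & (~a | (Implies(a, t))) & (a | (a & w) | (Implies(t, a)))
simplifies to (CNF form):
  ~a & ~t & (l | w)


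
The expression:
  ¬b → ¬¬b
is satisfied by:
  {b: True}


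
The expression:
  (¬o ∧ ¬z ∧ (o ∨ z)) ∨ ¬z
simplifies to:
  ¬z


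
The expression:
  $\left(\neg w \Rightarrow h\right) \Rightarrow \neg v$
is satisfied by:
  {w: False, v: False, h: False}
  {h: True, w: False, v: False}
  {w: True, h: False, v: False}
  {h: True, w: True, v: False}
  {v: True, h: False, w: False}


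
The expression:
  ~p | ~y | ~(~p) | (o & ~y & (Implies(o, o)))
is always true.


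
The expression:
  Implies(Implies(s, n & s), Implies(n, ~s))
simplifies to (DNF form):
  ~n | ~s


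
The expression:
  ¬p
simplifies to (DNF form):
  ¬p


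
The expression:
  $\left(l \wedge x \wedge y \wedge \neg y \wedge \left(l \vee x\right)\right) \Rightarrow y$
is always true.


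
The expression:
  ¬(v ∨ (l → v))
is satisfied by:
  {l: True, v: False}


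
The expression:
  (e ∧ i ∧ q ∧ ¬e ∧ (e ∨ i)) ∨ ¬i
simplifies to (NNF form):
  ¬i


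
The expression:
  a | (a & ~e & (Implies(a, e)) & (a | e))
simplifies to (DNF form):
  a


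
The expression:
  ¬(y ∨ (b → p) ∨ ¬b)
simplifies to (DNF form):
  b ∧ ¬p ∧ ¬y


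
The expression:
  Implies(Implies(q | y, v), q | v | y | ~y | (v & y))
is always true.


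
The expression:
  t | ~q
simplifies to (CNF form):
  t | ~q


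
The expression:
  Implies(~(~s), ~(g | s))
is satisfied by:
  {s: False}


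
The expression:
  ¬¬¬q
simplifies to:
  ¬q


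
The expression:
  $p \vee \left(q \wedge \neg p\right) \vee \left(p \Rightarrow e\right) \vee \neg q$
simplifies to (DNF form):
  $\text{True}$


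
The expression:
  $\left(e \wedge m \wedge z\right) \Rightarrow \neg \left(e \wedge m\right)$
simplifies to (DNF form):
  $\neg e \vee \neg m \vee \neg z$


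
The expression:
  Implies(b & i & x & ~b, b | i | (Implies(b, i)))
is always true.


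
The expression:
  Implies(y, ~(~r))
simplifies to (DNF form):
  r | ~y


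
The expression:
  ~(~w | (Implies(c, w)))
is never true.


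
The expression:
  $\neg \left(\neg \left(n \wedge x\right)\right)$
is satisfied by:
  {x: True, n: True}


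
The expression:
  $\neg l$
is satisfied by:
  {l: False}


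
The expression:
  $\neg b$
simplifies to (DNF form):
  $\neg b$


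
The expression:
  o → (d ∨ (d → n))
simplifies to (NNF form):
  True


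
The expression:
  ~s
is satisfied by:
  {s: False}


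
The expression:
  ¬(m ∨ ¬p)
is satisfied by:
  {p: True, m: False}


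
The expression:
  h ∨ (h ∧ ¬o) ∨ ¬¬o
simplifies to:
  h ∨ o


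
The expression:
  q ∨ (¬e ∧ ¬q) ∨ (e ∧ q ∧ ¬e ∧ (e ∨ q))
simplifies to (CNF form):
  q ∨ ¬e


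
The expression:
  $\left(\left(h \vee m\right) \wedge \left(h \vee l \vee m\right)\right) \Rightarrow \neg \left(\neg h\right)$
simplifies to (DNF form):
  $h \vee \neg m$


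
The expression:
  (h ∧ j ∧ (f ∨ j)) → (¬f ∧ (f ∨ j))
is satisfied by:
  {h: False, j: False, f: False}
  {f: True, h: False, j: False}
  {j: True, h: False, f: False}
  {f: True, j: True, h: False}
  {h: True, f: False, j: False}
  {f: True, h: True, j: False}
  {j: True, h: True, f: False}


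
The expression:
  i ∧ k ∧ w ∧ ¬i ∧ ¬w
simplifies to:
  False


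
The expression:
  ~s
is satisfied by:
  {s: False}


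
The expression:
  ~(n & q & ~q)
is always true.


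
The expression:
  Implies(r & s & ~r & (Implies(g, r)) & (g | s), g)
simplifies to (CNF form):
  True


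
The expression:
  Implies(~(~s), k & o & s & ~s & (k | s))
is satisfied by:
  {s: False}


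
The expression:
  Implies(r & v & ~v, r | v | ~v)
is always true.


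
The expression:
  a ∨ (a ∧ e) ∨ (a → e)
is always true.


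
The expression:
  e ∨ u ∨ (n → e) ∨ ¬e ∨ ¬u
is always true.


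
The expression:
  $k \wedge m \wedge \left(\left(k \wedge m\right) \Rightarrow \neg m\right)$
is never true.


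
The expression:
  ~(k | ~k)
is never true.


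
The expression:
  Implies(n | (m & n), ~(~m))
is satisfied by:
  {m: True, n: False}
  {n: False, m: False}
  {n: True, m: True}


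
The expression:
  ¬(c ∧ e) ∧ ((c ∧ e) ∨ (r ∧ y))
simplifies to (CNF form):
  r ∧ y ∧ (¬c ∨ ¬e)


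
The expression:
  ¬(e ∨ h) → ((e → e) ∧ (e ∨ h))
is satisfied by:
  {e: True, h: True}
  {e: True, h: False}
  {h: True, e: False}


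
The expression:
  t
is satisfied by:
  {t: True}


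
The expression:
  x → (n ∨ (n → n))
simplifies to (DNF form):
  True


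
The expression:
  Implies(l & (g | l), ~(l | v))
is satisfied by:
  {l: False}


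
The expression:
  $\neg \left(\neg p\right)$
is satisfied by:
  {p: True}


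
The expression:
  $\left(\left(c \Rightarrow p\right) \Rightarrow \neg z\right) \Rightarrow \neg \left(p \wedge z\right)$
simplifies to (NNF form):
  $\text{True}$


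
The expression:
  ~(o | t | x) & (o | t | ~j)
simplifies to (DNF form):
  ~j & ~o & ~t & ~x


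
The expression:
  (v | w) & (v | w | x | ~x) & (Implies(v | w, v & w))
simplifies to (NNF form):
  v & w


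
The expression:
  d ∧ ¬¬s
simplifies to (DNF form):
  d ∧ s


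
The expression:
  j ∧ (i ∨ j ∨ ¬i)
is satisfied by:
  {j: True}


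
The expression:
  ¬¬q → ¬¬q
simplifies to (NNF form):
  True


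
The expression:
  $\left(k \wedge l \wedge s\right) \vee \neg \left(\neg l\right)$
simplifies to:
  $l$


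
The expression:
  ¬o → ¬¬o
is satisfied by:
  {o: True}


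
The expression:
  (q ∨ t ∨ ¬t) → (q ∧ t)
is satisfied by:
  {t: True, q: True}


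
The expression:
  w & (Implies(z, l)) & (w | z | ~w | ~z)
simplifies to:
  w & (l | ~z)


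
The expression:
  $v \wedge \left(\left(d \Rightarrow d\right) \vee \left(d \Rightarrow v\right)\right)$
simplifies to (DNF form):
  $v$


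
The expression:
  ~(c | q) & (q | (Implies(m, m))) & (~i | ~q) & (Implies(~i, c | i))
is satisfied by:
  {i: True, q: False, c: False}


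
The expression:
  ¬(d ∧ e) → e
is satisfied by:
  {e: True}


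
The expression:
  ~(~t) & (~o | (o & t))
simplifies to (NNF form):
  t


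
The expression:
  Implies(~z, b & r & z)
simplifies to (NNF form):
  z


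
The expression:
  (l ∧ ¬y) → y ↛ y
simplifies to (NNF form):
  y ∨ ¬l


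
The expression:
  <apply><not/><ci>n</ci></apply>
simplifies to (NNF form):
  <apply><not/><ci>n</ci></apply>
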